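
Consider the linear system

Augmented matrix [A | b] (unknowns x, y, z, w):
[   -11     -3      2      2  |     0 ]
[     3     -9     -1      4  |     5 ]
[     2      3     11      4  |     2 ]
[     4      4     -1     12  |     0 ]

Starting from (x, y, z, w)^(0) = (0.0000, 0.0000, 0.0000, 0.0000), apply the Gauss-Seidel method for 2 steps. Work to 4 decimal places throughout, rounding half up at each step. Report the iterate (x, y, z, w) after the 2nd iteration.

Iteration 1:
  x = (0 - (-3)·0.0000 - (2)·0.0000 - (2)·0.0000) / (-11) = 0.0000
  y = (5 - (3)·0.0000 - (-1)·0.0000 - (4)·0.0000) / (-9) = -0.5556
  z = (2 - (2)·0.0000 - (3)·-0.5556 - (4)·0.0000) / (11) = 0.3333
  w = (0 - (4)·0.0000 - (4)·-0.5556 - (-1)·0.3333) / (12) = 0.2130
Iteration 2:
  x = (0 - (-3)·-0.5556 - (2)·0.3333 - (2)·0.2130) / (-11) = 0.2509
  y = (5 - (3)·0.2509 - (-1)·0.3333 - (4)·0.2130) / (-9) = -0.4143
  z = (2 - (2)·0.2509 - (3)·-0.4143 - (4)·0.2130) / (11) = 0.1717
  w = (0 - (4)·0.2509 - (4)·-0.4143 - (-1)·0.1717) / (12) = 0.0688

(0.2509, -0.4143, 0.1717, 0.0688)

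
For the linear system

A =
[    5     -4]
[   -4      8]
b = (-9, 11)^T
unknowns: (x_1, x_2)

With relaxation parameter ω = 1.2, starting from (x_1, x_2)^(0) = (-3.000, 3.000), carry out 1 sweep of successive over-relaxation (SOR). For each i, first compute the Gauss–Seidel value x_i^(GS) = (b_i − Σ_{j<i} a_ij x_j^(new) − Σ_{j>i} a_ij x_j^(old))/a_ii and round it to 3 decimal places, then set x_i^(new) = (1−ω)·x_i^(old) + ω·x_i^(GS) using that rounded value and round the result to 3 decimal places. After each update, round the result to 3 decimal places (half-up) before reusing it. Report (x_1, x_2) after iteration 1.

(1.320, 1.842)

Iteration 1:
  x_1: GS value = (-9 - (-4)·3.000) / (5) = 0.600;  x_1 ← (1−ω)·-3.000 + ω·0.600 = 1.320
  x_2: GS value = (11 - (-4)·1.320) / (8) = 2.035;  x_2 ← (1−ω)·3.000 + ω·2.035 = 1.842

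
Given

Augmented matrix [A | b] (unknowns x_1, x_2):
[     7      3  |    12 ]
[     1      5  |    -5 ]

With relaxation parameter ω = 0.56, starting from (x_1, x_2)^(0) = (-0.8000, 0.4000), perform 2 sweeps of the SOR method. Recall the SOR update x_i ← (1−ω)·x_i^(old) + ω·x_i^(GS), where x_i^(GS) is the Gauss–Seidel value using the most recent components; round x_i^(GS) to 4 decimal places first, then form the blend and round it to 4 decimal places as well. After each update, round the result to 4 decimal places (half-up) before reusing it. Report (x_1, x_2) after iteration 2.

(1.2912, -0.8988)

Iteration 1:
  x_1: GS value = (12 - (3)·0.4000) / (7) = 1.5429;  x_1 ← (1−ω)·-0.8000 + ω·1.5429 = 0.5120
  x_2: GS value = (-5 - (1)·0.5120) / (5) = -1.1024;  x_2 ← (1−ω)·0.4000 + ω·-1.1024 = -0.4413
Iteration 2:
  x_1: GS value = (12 - (3)·-0.4413) / (7) = 1.9034;  x_1 ← (1−ω)·0.5120 + ω·1.9034 = 1.2912
  x_2: GS value = (-5 - (1)·1.2912) / (5) = -1.2582;  x_2 ← (1−ω)·-0.4413 + ω·-1.2582 = -0.8988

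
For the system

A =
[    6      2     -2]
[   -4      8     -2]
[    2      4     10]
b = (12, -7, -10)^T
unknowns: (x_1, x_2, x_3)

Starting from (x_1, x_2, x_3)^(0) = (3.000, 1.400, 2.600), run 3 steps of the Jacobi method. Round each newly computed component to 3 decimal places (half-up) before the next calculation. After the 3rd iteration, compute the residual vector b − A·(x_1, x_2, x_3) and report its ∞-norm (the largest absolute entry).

4.022

Iteration 1:
  x_1 = (12 - (2)·1.400 - (-2)·2.600) / (6) = 2.400
  x_2 = (-7 - (-4)·3.000 - (-2)·2.600) / (8) = 1.275
  x_3 = (-10 - (2)·3.000 - (4)·1.400) / (10) = -2.160
Iteration 2:
  x_1 = (12 - (2)·1.275 - (-2)·-2.160) / (6) = 0.855
  x_2 = (-7 - (-4)·2.400 - (-2)·-2.160) / (8) = -0.215
  x_3 = (-10 - (2)·2.400 - (4)·1.275) / (10) = -1.990
Iteration 3:
  x_1 = (12 - (2)·-0.215 - (-2)·-1.990) / (6) = 1.408
  x_2 = (-7 - (-4)·0.855 - (-2)·-1.990) / (8) = -0.945
  x_3 = (-10 - (2)·0.855 - (4)·-0.215) / (10) = -1.085
Residual b − A·x = (3.272, 4.022, 1.814); ∞-norm = 4.022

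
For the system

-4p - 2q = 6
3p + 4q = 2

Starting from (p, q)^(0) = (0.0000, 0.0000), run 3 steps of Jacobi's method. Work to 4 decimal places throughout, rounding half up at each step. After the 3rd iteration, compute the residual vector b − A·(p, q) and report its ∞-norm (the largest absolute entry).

Iteration 1:
  p = (6 - (-2)·0.0000) / (-4) = -1.5000
  q = (2 - (3)·0.0000) / (4) = 0.5000
Iteration 2:
  p = (6 - (-2)·0.5000) / (-4) = -1.7500
  q = (2 - (3)·-1.5000) / (4) = 1.6250
Iteration 3:
  p = (6 - (-2)·1.6250) / (-4) = -2.3125
  q = (2 - (3)·-1.7500) / (4) = 1.8125
Residual b − A·x = (0.3750, 1.6875); ∞-norm = 1.6875

1.6875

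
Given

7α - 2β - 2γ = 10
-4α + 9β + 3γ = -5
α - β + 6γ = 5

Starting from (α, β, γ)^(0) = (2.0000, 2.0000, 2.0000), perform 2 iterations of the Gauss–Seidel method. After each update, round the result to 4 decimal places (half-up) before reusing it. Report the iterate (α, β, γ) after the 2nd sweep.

(1.5177, -0.0115, 0.5785)

Iteration 1:
  α = (10 - (-2)·2.0000 - (-2)·2.0000) / (7) = 2.5714
  β = (-5 - (-4)·2.5714 - (3)·2.0000) / (9) = -0.0794
  γ = (5 - (1)·2.5714 - (-1)·-0.0794) / (6) = 0.3915
Iteration 2:
  α = (10 - (-2)·-0.0794 - (-2)·0.3915) / (7) = 1.5177
  β = (-5 - (-4)·1.5177 - (3)·0.3915) / (9) = -0.0115
  γ = (5 - (1)·1.5177 - (-1)·-0.0115) / (6) = 0.5785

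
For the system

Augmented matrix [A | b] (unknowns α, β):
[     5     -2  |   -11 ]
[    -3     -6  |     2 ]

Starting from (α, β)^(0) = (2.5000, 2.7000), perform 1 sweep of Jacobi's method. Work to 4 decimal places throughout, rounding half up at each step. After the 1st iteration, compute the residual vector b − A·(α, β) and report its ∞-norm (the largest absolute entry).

10.8598

Iteration 1:
  α = (-11 - (-2)·2.7000) / (5) = -1.1200
  β = (2 - (-3)·2.5000) / (-6) = -1.5833
Residual b − A·x = (-8.5666, -10.8598); ∞-norm = 10.8598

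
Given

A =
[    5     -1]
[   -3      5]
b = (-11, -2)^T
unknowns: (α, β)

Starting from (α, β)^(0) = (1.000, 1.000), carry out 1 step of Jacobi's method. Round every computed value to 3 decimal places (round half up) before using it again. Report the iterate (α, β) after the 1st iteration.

(-2.000, 0.200)

Iteration 1:
  α = (-11 - (-1)·1.000) / (5) = -2.000
  β = (-2 - (-3)·1.000) / (5) = 0.200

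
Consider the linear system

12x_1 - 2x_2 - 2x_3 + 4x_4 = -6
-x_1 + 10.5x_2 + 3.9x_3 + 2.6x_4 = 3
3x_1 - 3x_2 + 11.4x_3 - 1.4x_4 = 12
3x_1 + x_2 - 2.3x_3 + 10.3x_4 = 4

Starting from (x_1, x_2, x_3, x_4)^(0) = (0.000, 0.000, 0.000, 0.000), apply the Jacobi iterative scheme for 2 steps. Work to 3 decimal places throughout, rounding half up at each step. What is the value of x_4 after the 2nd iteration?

Iteration 1:
  x_1 = (-6 - (-2)·0.000 - (-2)·0.000 - (4)·0.000) / (12) = -0.500
  x_2 = (3 - (-1)·0.000 - (3.9)·0.000 - (2.6)·0.000) / (10.5) = 0.286
  x_3 = (12 - (3)·0.000 - (-3)·0.000 - (-1.4)·0.000) / (11.4) = 1.053
  x_4 = (4 - (3)·0.000 - (1)·0.000 - (-2.3)·0.000) / (10.3) = 0.388
Iteration 2:
  x_1 = (-6 - (-2)·0.286 - (-2)·1.053 - (4)·0.388) / (12) = -0.406
  x_2 = (3 - (-1)·-0.500 - (3.9)·1.053 - (2.6)·0.388) / (10.5) = -0.249
  x_3 = (12 - (3)·-0.500 - (-3)·0.286 - (-1.4)·0.388) / (11.4) = 1.307
  x_4 = (4 - (3)·-0.500 - (1)·0.286 - (-2.3)·1.053) / (10.3) = 0.741

0.741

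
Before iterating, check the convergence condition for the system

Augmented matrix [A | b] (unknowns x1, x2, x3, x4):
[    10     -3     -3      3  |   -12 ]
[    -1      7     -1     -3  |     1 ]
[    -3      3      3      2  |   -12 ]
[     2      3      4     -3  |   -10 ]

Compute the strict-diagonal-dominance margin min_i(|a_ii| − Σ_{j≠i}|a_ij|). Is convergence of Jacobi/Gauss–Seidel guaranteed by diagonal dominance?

-6

row 1: |10| − (3+3+3) = 1
row 2: |7| − (1+1+3) = 2
row 3: |3| − (3+3+2) = -5
row 4: |-3| − (2+3+4) = -6
minimum over rows = -6 → not strictly diagonally dominant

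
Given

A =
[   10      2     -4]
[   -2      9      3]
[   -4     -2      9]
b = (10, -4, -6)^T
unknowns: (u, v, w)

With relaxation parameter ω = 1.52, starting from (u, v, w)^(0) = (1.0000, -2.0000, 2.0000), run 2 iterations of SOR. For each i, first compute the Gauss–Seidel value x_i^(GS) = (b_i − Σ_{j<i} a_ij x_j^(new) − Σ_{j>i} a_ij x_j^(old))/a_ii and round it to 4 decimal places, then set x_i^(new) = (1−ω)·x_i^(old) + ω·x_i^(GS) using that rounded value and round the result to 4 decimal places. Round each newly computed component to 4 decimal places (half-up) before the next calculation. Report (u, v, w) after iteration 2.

(-0.0670, -0.8351, -1.3185)

Iteration 1:
  u: GS value = (10 - (2)·-2.0000 - (-4)·2.0000) / (10) = 2.2000;  u ← (1−ω)·1.0000 + ω·2.2000 = 2.8240
  v: GS value = (-4 - (-2)·2.8240 - (3)·2.0000) / (9) = -0.4836;  v ← (1−ω)·-2.0000 + ω·-0.4836 = 0.3049
  w: GS value = (-6 - (-4)·2.8240 - (-2)·0.3049) / (9) = 0.6562;  w ← (1−ω)·2.0000 + ω·0.6562 = -0.0426
Iteration 2:
  u: GS value = (10 - (2)·0.3049 - (-4)·-0.0426) / (10) = 0.9220;  u ← (1−ω)·2.8240 + ω·0.9220 = -0.0670
  v: GS value = (-4 - (-2)·-0.0670 - (3)·-0.0426) / (9) = -0.4451;  v ← (1−ω)·0.3049 + ω·-0.4451 = -0.8351
  w: GS value = (-6 - (-4)·-0.0670 - (-2)·-0.8351) / (9) = -0.8820;  w ← (1−ω)·-0.0426 + ω·-0.8820 = -1.3185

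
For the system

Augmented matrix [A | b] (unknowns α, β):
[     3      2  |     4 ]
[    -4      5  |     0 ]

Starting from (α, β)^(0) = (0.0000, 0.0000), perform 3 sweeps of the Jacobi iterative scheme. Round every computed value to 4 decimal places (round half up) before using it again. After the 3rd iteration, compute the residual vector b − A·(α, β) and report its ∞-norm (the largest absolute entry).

Iteration 1:
  α = (4 - (2)·0.0000) / (3) = 1.3333
  β = (0 - (-4)·0.0000) / (5) = 0.0000
Iteration 2:
  α = (4 - (2)·0.0000) / (3) = 1.3333
  β = (0 - (-4)·1.3333) / (5) = 1.0666
Iteration 3:
  α = (4 - (2)·1.0666) / (3) = 0.6223
  β = (0 - (-4)·1.3333) / (5) = 1.0666
Residual b − A·x = (-0.0001, -2.8438); ∞-norm = 2.8438

2.8438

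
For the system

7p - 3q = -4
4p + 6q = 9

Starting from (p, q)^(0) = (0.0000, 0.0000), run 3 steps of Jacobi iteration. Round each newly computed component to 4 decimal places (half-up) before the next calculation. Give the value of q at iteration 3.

1.4524

Iteration 1:
  p = (-4 - (-3)·0.0000) / (7) = -0.5714
  q = (9 - (4)·0.0000) / (6) = 1.5000
Iteration 2:
  p = (-4 - (-3)·1.5000) / (7) = 0.0714
  q = (9 - (4)·-0.5714) / (6) = 1.8809
Iteration 3:
  p = (-4 - (-3)·1.8809) / (7) = 0.2347
  q = (9 - (4)·0.0714) / (6) = 1.4524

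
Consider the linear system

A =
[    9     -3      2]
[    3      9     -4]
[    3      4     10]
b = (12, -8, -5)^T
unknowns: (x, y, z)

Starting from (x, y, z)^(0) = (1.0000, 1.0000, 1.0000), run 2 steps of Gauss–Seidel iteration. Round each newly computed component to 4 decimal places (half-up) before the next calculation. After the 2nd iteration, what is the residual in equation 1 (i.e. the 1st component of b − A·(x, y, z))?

-2.4434

Iteration 1:
  x = (12 - (-3)·1.0000 - (2)·1.0000) / (9) = 1.4444
  y = (-8 - (3)·1.4444 - (-4)·1.0000) / (9) = -0.9259
  z = (-5 - (3)·1.4444 - (4)·-0.9259) / (10) = -0.5630
Iteration 2:
  x = (12 - (-3)·-0.9259 - (2)·-0.5630) / (9) = 1.1498
  y = (-8 - (3)·1.1498 - (-4)·-0.5630) / (9) = -1.5224
  z = (-5 - (3)·1.1498 - (4)·-1.5224) / (10) = -0.2360
Residual b − A·x = (-2.4434, 1.3082, 0.0002)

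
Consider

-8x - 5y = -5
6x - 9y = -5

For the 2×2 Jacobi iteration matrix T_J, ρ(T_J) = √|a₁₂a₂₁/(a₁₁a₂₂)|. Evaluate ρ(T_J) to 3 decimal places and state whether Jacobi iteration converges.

a₁₂a₂₁/(a₁₁a₂₂) = (-5)·(6) / ((-8)·(-9)) = -0.416667
ρ = √|-0.416667| = √0.416667 = 0.645
ρ < 1, so Jacobi converges

0.645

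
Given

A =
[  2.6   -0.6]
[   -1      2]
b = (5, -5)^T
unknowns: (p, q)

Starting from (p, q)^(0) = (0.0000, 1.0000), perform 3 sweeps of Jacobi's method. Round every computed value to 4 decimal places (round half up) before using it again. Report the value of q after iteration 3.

-1.8269

Iteration 1:
  p = (5 - (-0.6)·1.0000) / (2.6) = 2.1538
  q = (-5 - (-1)·0.0000) / (2) = -2.5000
Iteration 2:
  p = (5 - (-0.6)·-2.5000) / (2.6) = 1.3462
  q = (-5 - (-1)·2.1538) / (2) = -1.4231
Iteration 3:
  p = (5 - (-0.6)·-1.4231) / (2.6) = 1.5947
  q = (-5 - (-1)·1.3462) / (2) = -1.8269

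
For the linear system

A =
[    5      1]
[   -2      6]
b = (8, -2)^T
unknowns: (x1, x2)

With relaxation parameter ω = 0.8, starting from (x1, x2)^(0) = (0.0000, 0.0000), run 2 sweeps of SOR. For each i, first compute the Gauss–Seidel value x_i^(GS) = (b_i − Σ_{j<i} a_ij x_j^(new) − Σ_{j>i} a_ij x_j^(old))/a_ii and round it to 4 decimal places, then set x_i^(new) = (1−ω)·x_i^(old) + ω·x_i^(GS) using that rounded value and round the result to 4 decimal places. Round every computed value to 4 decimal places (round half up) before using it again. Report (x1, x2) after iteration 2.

Iteration 1:
  x1: GS value = (8 - (1)·0.0000) / (5) = 1.6000;  x1 ← (1−ω)·0.0000 + ω·1.6000 = 1.2800
  x2: GS value = (-2 - (-2)·1.2800) / (6) = 0.0933;  x2 ← (1−ω)·0.0000 + ω·0.0933 = 0.0746
Iteration 2:
  x1: GS value = (8 - (1)·0.0746) / (5) = 1.5851;  x1 ← (1−ω)·1.2800 + ω·1.5851 = 1.5241
  x2: GS value = (-2 - (-2)·1.5241) / (6) = 0.1747;  x2 ← (1−ω)·0.0746 + ω·0.1747 = 0.1547

(1.5241, 0.1547)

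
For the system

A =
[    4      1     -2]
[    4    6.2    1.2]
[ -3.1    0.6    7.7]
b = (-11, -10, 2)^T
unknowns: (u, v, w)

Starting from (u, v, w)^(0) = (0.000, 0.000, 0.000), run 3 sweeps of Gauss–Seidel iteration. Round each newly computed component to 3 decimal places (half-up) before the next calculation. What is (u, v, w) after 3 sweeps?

Iteration 1:
  u = (-11 - (1)·0.000 - (-2)·0.000) / (4) = -2.750
  v = (-10 - (4)·-2.750 - (1.2)·0.000) / (6.2) = 0.161
  w = (2 - (-3.1)·-2.750 - (0.6)·0.161) / (7.7) = -0.860
Iteration 2:
  u = (-11 - (1)·0.161 - (-2)·-0.860) / (4) = -3.220
  v = (-10 - (4)·-3.220 - (1.2)·-0.860) / (6.2) = 0.631
  w = (2 - (-3.1)·-3.220 - (0.6)·0.631) / (7.7) = -1.086
Iteration 3:
  u = (-11 - (1)·0.631 - (-2)·-1.086) / (4) = -3.451
  v = (-10 - (4)·-3.451 - (1.2)·-1.086) / (6.2) = 0.824
  w = (2 - (-3.1)·-3.451 - (0.6)·0.824) / (7.7) = -1.194

(-3.451, 0.824, -1.194)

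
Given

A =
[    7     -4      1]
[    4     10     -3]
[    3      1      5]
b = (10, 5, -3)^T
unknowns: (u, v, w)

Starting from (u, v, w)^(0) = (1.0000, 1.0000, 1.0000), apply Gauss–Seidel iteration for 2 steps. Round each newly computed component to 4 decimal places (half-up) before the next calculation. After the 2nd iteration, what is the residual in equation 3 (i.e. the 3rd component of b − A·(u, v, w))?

-0.0001

Iteration 1:
  u = (10 - (-4)·1.0000 - (1)·1.0000) / (7) = 1.8571
  v = (5 - (4)·1.8571 - (-3)·1.0000) / (10) = 0.0572
  w = (-3 - (3)·1.8571 - (1)·0.0572) / (5) = -1.7257
Iteration 2:
  u = (10 - (-4)·0.0572 - (1)·-1.7257) / (7) = 1.7078
  v = (5 - (4)·1.7078 - (-3)·-1.7257) / (10) = -0.7008
  w = (-3 - (3)·1.7078 - (1)·-0.7008) / (5) = -1.4845
Residual b − A·x = (-3.2733, 0.7233, -0.0001)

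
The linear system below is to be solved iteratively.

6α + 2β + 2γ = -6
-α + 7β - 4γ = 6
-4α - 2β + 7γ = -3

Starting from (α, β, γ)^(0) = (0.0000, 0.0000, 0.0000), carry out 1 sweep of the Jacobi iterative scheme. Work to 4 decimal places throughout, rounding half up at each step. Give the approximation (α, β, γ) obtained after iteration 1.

Iteration 1:
  α = (-6 - (2)·0.0000 - (2)·0.0000) / (6) = -1.0000
  β = (6 - (-1)·0.0000 - (-4)·0.0000) / (7) = 0.8571
  γ = (-3 - (-4)·0.0000 - (-2)·0.0000) / (7) = -0.4286

(-1.0000, 0.8571, -0.4286)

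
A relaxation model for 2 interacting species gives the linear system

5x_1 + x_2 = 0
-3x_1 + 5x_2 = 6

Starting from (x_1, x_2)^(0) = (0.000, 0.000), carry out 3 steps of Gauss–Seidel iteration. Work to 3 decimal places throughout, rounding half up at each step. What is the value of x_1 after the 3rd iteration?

Iteration 1:
  x_1 = (0 - (1)·0.000) / (5) = 0.000
  x_2 = (6 - (-3)·0.000) / (5) = 1.200
Iteration 2:
  x_1 = (0 - (1)·1.200) / (5) = -0.240
  x_2 = (6 - (-3)·-0.240) / (5) = 1.056
Iteration 3:
  x_1 = (0 - (1)·1.056) / (5) = -0.211
  x_2 = (6 - (-3)·-0.211) / (5) = 1.073

-0.211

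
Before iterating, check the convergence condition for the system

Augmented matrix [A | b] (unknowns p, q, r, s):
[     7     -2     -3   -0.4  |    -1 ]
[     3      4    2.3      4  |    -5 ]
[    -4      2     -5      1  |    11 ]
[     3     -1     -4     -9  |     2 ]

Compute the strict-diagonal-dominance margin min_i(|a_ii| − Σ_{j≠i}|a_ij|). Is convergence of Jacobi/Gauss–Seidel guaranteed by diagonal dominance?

-5.3

row 1: |7| − (2+3+0.4) = 1.6
row 2: |4| − (3+2.3+4) = -5.3
row 3: |-5| − (4+2+1) = -2
row 4: |-9| − (3+1+4) = 1
minimum over rows = -5.3 → not strictly diagonally dominant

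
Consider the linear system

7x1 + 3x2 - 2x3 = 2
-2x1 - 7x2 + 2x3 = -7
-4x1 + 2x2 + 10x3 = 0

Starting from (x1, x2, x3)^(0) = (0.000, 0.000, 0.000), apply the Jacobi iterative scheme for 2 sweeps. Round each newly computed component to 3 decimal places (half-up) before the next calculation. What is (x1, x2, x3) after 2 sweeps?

Iteration 1:
  x1 = (2 - (3)·0.000 - (-2)·0.000) / (7) = 0.286
  x2 = (-7 - (-2)·0.000 - (2)·0.000) / (-7) = 1.000
  x3 = (0 - (-4)·0.000 - (2)·0.000) / (10) = 0.000
Iteration 2:
  x1 = (2 - (3)·1.000 - (-2)·0.000) / (7) = -0.143
  x2 = (-7 - (-2)·0.286 - (2)·0.000) / (-7) = 0.918
  x3 = (0 - (-4)·0.286 - (2)·1.000) / (10) = -0.086

(-0.143, 0.918, -0.086)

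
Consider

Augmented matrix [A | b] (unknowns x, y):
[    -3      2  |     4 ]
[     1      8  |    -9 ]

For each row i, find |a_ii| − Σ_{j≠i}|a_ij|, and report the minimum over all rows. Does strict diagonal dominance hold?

row 1: |-3| − (2) = 1
row 2: |8| − (1) = 7
minimum over rows = 1 → strictly diagonally dominant (convergence guaranteed)

1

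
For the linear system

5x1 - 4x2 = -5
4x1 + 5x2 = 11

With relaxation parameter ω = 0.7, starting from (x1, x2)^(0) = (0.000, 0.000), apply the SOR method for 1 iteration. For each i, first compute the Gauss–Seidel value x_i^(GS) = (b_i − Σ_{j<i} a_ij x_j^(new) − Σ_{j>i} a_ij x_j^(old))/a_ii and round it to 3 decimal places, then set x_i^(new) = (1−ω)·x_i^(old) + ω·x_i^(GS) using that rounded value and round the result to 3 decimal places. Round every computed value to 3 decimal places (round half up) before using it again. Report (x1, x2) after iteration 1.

(-0.700, 1.932)

Iteration 1:
  x1: GS value = (-5 - (-4)·0.000) / (5) = -1.000;  x1 ← (1−ω)·0.000 + ω·-1.000 = -0.700
  x2: GS value = (11 - (4)·-0.700) / (5) = 2.760;  x2 ← (1−ω)·0.000 + ω·2.760 = 1.932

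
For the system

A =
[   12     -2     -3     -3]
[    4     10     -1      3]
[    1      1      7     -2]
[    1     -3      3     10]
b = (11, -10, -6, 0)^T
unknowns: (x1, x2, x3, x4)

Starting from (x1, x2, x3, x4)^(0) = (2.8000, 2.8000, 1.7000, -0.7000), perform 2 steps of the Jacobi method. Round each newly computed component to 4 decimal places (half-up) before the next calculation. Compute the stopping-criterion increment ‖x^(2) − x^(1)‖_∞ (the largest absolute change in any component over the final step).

1.4584

Iteration 1:
  x1 = (11 - (-2)·2.8000 - (-3)·1.7000 - (-3)·-0.7000) / (12) = 1.6333
  x2 = (-10 - (4)·2.8000 - (-1)·1.7000 - (3)·-0.7000) / (10) = -1.7400
  x3 = (-6 - (1)·2.8000 - (1)·2.8000 - (-2)·-0.7000) / (7) = -1.8571
  x4 = (0 - (1)·2.8000 - (-3)·2.8000 - (3)·1.7000) / (10) = 0.0500
Iteration 2:
  x1 = (11 - (-2)·-1.7400 - (-3)·-1.8571 - (-3)·0.0500) / (12) = 0.1749
  x2 = (-10 - (4)·1.6333 - (-1)·-1.8571 - (3)·0.0500) / (10) = -1.8540
  x3 = (-6 - (1)·1.6333 - (1)·-1.7400 - (-2)·0.0500) / (7) = -0.8276
  x4 = (0 - (1)·1.6333 - (-3)·-1.7400 - (3)·-1.8571) / (10) = -0.1282
Change: (-1.4584, -0.1140, 1.0295, -0.1782) → max |·| = 1.4584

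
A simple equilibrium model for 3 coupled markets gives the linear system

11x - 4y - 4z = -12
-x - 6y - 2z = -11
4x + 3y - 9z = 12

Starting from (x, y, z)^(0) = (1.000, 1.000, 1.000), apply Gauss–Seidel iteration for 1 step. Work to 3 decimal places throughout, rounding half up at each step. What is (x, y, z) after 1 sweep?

(-0.364, 1.561, -0.975)

Iteration 1:
  x = (-12 - (-4)·1.000 - (-4)·1.000) / (11) = -0.364
  y = (-11 - (-1)·-0.364 - (-2)·1.000) / (-6) = 1.561
  z = (12 - (4)·-0.364 - (3)·1.561) / (-9) = -0.975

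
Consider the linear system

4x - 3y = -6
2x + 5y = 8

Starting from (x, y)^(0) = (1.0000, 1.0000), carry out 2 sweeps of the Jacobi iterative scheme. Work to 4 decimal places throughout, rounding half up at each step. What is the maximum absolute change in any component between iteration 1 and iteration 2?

Iteration 1:
  x = (-6 - (-3)·1.0000) / (4) = -0.7500
  y = (8 - (2)·1.0000) / (5) = 1.2000
Iteration 2:
  x = (-6 - (-3)·1.2000) / (4) = -0.6000
  y = (8 - (2)·-0.7500) / (5) = 1.9000
Change: (0.1500, 0.7000) → max |·| = 0.7000

0.7000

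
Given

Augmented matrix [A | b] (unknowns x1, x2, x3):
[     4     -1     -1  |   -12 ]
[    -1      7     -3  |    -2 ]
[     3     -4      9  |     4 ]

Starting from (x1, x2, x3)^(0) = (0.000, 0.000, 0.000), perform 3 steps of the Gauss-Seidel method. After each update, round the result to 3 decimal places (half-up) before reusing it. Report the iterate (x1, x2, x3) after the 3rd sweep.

(-2.726, -0.112, 1.303)

Iteration 1:
  x1 = (-12 - (-1)·0.000 - (-1)·0.000) / (4) = -3.000
  x2 = (-2 - (-1)·-3.000 - (-3)·0.000) / (7) = -0.714
  x3 = (4 - (3)·-3.000 - (-4)·-0.714) / (9) = 1.127
Iteration 2:
  x1 = (-12 - (-1)·-0.714 - (-1)·1.127) / (4) = -2.897
  x2 = (-2 - (-1)·-2.897 - (-3)·1.127) / (7) = -0.217
  x3 = (4 - (3)·-2.897 - (-4)·-0.217) / (9) = 1.314
Iteration 3:
  x1 = (-12 - (-1)·-0.217 - (-1)·1.314) / (4) = -2.726
  x2 = (-2 - (-1)·-2.726 - (-3)·1.314) / (7) = -0.112
  x3 = (4 - (3)·-2.726 - (-4)·-0.112) / (9) = 1.303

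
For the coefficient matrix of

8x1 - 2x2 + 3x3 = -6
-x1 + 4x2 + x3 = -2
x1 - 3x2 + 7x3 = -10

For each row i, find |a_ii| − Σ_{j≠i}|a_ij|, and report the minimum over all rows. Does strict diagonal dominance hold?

row 1: |8| − (2+3) = 3
row 2: |4| − (1+1) = 2
row 3: |7| − (1+3) = 3
minimum over rows = 2 → strictly diagonally dominant (convergence guaranteed)

2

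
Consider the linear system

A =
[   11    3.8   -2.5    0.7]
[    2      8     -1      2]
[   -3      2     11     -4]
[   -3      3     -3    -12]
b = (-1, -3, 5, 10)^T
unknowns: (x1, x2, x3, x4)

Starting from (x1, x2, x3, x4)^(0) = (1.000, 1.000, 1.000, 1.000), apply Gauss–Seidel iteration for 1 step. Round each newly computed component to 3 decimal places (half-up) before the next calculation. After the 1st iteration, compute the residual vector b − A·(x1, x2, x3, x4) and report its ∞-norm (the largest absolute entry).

Iteration 1:
  x1 = (-1 - (3.8)·1.000 - (-2.5)·1.000 - (0.7)·1.000) / (11) = -0.273
  x2 = (-3 - (2)·-0.273 - (-1)·1.000 - (2)·1.000) / (8) = -0.432
  x3 = (5 - (-3)·-0.273 - (2)·-0.432 - (-4)·1.000) / (11) = 0.822
  x4 = (10 - (-3)·-0.273 - (3)·-0.432 - (-3)·0.822) / (-12) = -1.079
Residual b − A·x = (6.455, 3.982, -8.313, -0.005); ∞-norm = 8.313

8.313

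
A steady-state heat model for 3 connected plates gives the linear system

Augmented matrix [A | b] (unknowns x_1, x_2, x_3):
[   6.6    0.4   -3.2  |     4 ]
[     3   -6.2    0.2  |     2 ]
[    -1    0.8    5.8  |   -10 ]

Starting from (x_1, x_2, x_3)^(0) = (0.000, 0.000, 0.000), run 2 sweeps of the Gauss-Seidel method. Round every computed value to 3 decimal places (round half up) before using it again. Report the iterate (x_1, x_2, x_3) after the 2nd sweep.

Iteration 1:
  x_1 = (4 - (0.4)·0.000 - (-3.2)·0.000) / (6.6) = 0.606
  x_2 = (2 - (3)·0.606 - (0.2)·0.000) / (-6.2) = -0.029
  x_3 = (-10 - (-1)·0.606 - (0.8)·-0.029) / (5.8) = -1.616
Iteration 2:
  x_1 = (4 - (0.4)·-0.029 - (-3.2)·-1.616) / (6.6) = -0.176
  x_2 = (2 - (3)·-0.176 - (0.2)·-1.616) / (-6.2) = -0.460
  x_3 = (-10 - (-1)·-0.176 - (0.8)·-0.460) / (5.8) = -1.691

(-0.176, -0.460, -1.691)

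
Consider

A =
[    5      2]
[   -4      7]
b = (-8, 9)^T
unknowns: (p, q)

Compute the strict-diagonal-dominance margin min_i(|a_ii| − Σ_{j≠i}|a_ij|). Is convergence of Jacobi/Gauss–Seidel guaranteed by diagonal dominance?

3

row 1: |5| − (2) = 3
row 2: |7| − (4) = 3
minimum over rows = 3 → strictly diagonally dominant (convergence guaranteed)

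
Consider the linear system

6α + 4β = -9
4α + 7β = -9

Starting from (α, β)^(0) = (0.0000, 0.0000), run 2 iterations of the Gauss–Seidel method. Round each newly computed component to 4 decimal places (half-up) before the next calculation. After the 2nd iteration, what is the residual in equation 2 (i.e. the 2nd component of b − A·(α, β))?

-0.0002

Iteration 1:
  α = (-9 - (4)·0.0000) / (6) = -1.5000
  β = (-9 - (4)·-1.5000) / (7) = -0.4286
Iteration 2:
  α = (-9 - (4)·-0.4286) / (6) = -1.2143
  β = (-9 - (4)·-1.2143) / (7) = -0.5918
Residual b − A·x = (0.6530, -0.0002)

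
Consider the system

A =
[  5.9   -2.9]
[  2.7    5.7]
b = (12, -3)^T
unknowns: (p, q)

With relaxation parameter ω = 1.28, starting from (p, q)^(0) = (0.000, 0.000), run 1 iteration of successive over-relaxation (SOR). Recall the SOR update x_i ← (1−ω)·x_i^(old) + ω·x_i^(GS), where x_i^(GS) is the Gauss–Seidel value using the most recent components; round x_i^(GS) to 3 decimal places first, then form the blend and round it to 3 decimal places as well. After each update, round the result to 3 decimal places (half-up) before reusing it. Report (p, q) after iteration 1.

Iteration 1:
  p: GS value = (12 - (-2.9)·0.000) / (5.9) = 2.034;  p ← (1−ω)·0.000 + ω·2.034 = 2.604
  q: GS value = (-3 - (2.7)·2.604) / (5.7) = -1.760;  q ← (1−ω)·0.000 + ω·-1.760 = -2.253

(2.604, -2.253)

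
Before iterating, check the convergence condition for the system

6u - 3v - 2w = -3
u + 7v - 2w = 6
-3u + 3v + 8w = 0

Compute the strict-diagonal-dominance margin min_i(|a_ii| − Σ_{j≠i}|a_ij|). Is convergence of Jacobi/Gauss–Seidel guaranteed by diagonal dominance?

row 1: |6| − (3+2) = 1
row 2: |7| − (1+2) = 4
row 3: |8| − (3+3) = 2
minimum over rows = 1 → strictly diagonally dominant (convergence guaranteed)

1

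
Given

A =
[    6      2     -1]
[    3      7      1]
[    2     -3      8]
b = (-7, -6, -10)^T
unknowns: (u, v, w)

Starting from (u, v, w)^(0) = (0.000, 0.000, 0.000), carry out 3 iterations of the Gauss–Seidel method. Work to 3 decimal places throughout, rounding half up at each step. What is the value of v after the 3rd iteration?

-0.166

Iteration 1:
  u = (-7 - (2)·0.000 - (-1)·0.000) / (6) = -1.167
  v = (-6 - (3)·-1.167 - (1)·0.000) / (7) = -0.357
  w = (-10 - (2)·-1.167 - (-3)·-0.357) / (8) = -1.092
Iteration 2:
  u = (-7 - (2)·-0.357 - (-1)·-1.092) / (6) = -1.230
  v = (-6 - (3)·-1.230 - (1)·-1.092) / (7) = -0.174
  w = (-10 - (2)·-1.230 - (-3)·-0.174) / (8) = -1.008
Iteration 3:
  u = (-7 - (2)·-0.174 - (-1)·-1.008) / (6) = -1.277
  v = (-6 - (3)·-1.277 - (1)·-1.008) / (7) = -0.166
  w = (-10 - (2)·-1.277 - (-3)·-0.166) / (8) = -0.993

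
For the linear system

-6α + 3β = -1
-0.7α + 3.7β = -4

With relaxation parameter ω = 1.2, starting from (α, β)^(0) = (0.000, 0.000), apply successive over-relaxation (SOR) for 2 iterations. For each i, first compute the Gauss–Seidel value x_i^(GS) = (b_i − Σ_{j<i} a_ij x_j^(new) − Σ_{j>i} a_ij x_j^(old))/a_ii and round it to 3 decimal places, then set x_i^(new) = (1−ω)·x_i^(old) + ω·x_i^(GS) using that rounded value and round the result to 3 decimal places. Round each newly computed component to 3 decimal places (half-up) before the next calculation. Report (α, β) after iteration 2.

Iteration 1:
  α: GS value = (-1 - (3)·0.000) / (-6) = 0.167;  α ← (1−ω)·0.000 + ω·0.167 = 0.200
  β: GS value = (-4 - (-0.7)·0.200) / (3.7) = -1.043;  β ← (1−ω)·0.000 + ω·-1.043 = -1.252
Iteration 2:
  α: GS value = (-1 - (3)·-1.252) / (-6) = -0.459;  α ← (1−ω)·0.200 + ω·-0.459 = -0.591
  β: GS value = (-4 - (-0.7)·-0.591) / (3.7) = -1.193;  β ← (1−ω)·-1.252 + ω·-1.193 = -1.181

(-0.591, -1.181)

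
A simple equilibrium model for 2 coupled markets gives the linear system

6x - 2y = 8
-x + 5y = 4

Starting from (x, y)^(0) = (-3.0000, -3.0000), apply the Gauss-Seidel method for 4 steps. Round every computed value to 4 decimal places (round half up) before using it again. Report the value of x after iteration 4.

1.7139

Iteration 1:
  x = (8 - (-2)·-3.0000) / (6) = 0.3333
  y = (4 - (-1)·0.3333) / (5) = 0.8667
Iteration 2:
  x = (8 - (-2)·0.8667) / (6) = 1.6222
  y = (4 - (-1)·1.6222) / (5) = 1.1244
Iteration 3:
  x = (8 - (-2)·1.1244) / (6) = 1.7081
  y = (4 - (-1)·1.7081) / (5) = 1.1416
Iteration 4:
  x = (8 - (-2)·1.1416) / (6) = 1.7139
  y = (4 - (-1)·1.7139) / (5) = 1.1428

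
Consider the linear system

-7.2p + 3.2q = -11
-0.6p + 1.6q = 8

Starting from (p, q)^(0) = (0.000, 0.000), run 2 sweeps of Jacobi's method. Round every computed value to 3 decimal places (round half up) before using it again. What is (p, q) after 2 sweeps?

(3.750, 5.573)

Iteration 1:
  p = (-11 - (3.2)·0.000) / (-7.2) = 1.528
  q = (8 - (-0.6)·0.000) / (1.6) = 5.000
Iteration 2:
  p = (-11 - (3.2)·5.000) / (-7.2) = 3.750
  q = (8 - (-0.6)·1.528) / (1.6) = 5.573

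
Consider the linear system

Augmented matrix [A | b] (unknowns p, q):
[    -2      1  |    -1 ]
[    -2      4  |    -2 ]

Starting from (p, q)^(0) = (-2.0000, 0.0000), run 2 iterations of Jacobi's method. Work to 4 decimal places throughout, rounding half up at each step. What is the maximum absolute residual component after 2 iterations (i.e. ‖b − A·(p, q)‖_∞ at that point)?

Iteration 1:
  p = (-1 - (1)·0.0000) / (-2) = 0.5000
  q = (-2 - (-2)·-2.0000) / (4) = -1.5000
Iteration 2:
  p = (-1 - (1)·-1.5000) / (-2) = -0.2500
  q = (-2 - (-2)·0.5000) / (4) = -0.2500
Residual b − A·x = (-1.2500, -1.5000); ∞-norm = 1.5000

1.5000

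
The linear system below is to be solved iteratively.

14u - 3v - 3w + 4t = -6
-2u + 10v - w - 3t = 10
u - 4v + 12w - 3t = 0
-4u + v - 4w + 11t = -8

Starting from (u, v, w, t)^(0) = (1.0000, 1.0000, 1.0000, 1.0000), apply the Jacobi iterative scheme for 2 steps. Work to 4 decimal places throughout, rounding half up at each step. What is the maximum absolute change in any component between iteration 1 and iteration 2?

Iteration 1:
  u = (-6 - (-3)·1.0000 - (-3)·1.0000 - (4)·1.0000) / (14) = -0.2857
  v = (10 - (-2)·1.0000 - (-1)·1.0000 - (-3)·1.0000) / (10) = 1.6000
  w = (0 - (1)·1.0000 - (-4)·1.0000 - (-3)·1.0000) / (12) = 0.5000
  t = (-8 - (-4)·1.0000 - (1)·1.0000 - (-4)·1.0000) / (11) = -0.0909
Iteration 2:
  u = (-6 - (-3)·1.6000 - (-3)·0.5000 - (4)·-0.0909) / (14) = 0.0474
  v = (10 - (-2)·-0.2857 - (-1)·0.5000 - (-3)·-0.0909) / (10) = 0.9656
  w = (0 - (1)·-0.2857 - (-4)·1.6000 - (-3)·-0.0909) / (12) = 0.5344
  t = (-8 - (-4)·-0.2857 - (1)·1.6000 - (-4)·0.5000) / (11) = -0.7948
Change: (0.3331, -0.6344, 0.0344, -0.7039) → max |·| = 0.7039

0.7039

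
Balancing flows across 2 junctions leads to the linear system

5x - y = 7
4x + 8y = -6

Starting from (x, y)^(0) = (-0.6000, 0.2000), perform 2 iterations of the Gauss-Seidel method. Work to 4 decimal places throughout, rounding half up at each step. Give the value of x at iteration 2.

1.1060

Iteration 1:
  x = (7 - (-1)·0.2000) / (5) = 1.4400
  y = (-6 - (4)·1.4400) / (8) = -1.4700
Iteration 2:
  x = (7 - (-1)·-1.4700) / (5) = 1.1060
  y = (-6 - (4)·1.1060) / (8) = -1.3030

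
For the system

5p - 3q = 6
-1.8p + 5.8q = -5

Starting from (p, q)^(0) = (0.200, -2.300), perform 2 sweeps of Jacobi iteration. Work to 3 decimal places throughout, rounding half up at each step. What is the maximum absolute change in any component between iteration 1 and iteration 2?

Iteration 1:
  p = (6 - (-3)·-2.300) / (5) = -0.180
  q = (-5 - (-1.8)·0.200) / (5.8) = -0.800
Iteration 2:
  p = (6 - (-3)·-0.800) / (5) = 0.720
  q = (-5 - (-1.8)·-0.180) / (5.8) = -0.918
Change: (0.900, -0.118) → max |·| = 0.900

0.900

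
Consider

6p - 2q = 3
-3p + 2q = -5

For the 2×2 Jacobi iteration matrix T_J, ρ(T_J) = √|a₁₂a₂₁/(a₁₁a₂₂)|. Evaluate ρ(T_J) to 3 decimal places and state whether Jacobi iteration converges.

a₁₂a₂₁/(a₁₁a₂₂) = (-2)·(-3) / ((6)·(2)) = 0.500000
ρ = √|0.500000| = √0.500000 = 0.707
ρ < 1, so Jacobi converges

0.707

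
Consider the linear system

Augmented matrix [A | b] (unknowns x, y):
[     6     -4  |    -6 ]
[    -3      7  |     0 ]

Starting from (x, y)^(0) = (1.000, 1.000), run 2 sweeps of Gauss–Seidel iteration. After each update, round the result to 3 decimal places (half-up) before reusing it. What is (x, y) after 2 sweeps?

(-1.095, -0.469)

Iteration 1:
  x = (-6 - (-4)·1.000) / (6) = -0.333
  y = (0 - (-3)·-0.333) / (7) = -0.143
Iteration 2:
  x = (-6 - (-4)·-0.143) / (6) = -1.095
  y = (0 - (-3)·-1.095) / (7) = -0.469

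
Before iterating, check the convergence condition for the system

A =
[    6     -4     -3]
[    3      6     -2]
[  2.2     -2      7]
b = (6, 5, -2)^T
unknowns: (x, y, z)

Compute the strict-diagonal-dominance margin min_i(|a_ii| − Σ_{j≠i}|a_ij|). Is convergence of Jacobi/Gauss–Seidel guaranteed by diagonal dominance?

row 1: |6| − (4+3) = -1
row 2: |6| − (3+2) = 1
row 3: |7| − (2.2+2) = 2.8
minimum over rows = -1 → not strictly diagonally dominant

-1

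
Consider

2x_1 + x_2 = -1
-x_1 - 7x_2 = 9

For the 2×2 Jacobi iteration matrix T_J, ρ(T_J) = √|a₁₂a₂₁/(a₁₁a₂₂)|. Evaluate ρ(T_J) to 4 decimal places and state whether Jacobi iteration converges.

0.2673

a₁₂a₂₁/(a₁₁a₂₂) = (1)·(-1) / ((2)·(-7)) = 0.071429
ρ = √|0.071429| = √0.071429 = 0.2673
ρ < 1, so Jacobi converges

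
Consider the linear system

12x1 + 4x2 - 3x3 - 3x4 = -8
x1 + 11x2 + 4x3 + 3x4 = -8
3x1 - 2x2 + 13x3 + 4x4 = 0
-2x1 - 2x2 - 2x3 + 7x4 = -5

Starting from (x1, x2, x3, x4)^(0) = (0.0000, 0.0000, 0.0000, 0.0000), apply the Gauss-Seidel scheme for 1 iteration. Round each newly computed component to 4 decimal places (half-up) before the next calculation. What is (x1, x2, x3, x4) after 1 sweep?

Iteration 1:
  x1 = (-8 - (4)·0.0000 - (-3)·0.0000 - (-3)·0.0000) / (12) = -0.6667
  x2 = (-8 - (1)·-0.6667 - (4)·0.0000 - (3)·0.0000) / (11) = -0.6667
  x3 = (0 - (3)·-0.6667 - (-2)·-0.6667 - (4)·0.0000) / (13) = 0.0513
  x4 = (-5 - (-2)·-0.6667 - (-2)·-0.6667 - (-2)·0.0513) / (7) = -1.0806

(-0.6667, -0.6667, 0.0513, -1.0806)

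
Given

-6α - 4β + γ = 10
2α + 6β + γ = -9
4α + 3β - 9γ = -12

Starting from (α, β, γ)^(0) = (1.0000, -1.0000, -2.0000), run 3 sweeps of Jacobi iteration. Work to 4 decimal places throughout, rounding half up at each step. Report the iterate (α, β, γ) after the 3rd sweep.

(-0.7623, -1.3982, 0.7119)

Iteration 1:
  α = (10 - (-4)·-1.0000 - (1)·-2.0000) / (-6) = -1.3333
  β = (-9 - (2)·1.0000 - (1)·-2.0000) / (6) = -1.5000
  γ = (-12 - (4)·1.0000 - (3)·-1.0000) / (-9) = 1.4444
Iteration 2:
  α = (10 - (-4)·-1.5000 - (1)·1.4444) / (-6) = -0.4259
  β = (-9 - (2)·-1.3333 - (1)·1.4444) / (6) = -1.2963
  γ = (-12 - (4)·-1.3333 - (3)·-1.5000) / (-9) = 0.2408
Iteration 3:
  α = (10 - (-4)·-1.2963 - (1)·0.2408) / (-6) = -0.7623
  β = (-9 - (2)·-0.4259 - (1)·0.2408) / (6) = -1.3982
  γ = (-12 - (4)·-0.4259 - (3)·-1.2963) / (-9) = 0.7119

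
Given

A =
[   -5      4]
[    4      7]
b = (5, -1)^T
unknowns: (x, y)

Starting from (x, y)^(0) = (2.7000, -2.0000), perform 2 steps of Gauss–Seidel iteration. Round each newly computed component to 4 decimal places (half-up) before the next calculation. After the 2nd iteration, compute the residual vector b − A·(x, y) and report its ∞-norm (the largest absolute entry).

Iteration 1:
  x = (5 - (4)·-2.0000) / (-5) = -2.6000
  y = (-1 - (4)·-2.6000) / (7) = 1.3429
Iteration 2:
  x = (5 - (4)·1.3429) / (-5) = 0.0743
  y = (-1 - (4)·0.0743) / (7) = -0.1853
Residual b − A·x = (6.1127, -0.0001); ∞-norm = 6.1127

6.1127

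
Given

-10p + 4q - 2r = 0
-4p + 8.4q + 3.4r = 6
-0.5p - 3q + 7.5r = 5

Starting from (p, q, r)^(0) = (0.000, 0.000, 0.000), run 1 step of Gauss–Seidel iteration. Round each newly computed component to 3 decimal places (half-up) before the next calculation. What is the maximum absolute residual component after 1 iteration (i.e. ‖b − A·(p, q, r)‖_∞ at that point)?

3.234

Iteration 1:
  p = (0 - (4)·0.000 - (-2)·0.000) / (-10) = 0.000
  q = (6 - (-4)·0.000 - (3.4)·0.000) / (8.4) = 0.714
  r = (5 - (-0.5)·0.000 - (-3)·0.714) / (7.5) = 0.952
Residual b − A·x = (-0.952, -3.234, 0.002); ∞-norm = 3.234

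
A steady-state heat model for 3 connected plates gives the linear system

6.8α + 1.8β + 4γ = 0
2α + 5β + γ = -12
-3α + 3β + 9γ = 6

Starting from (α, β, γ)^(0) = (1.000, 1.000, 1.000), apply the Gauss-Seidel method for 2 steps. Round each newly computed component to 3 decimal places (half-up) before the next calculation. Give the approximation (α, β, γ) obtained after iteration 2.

Iteration 1:
  α = (0 - (1.8)·1.000 - (4)·1.000) / (6.8) = -0.853
  β = (-12 - (2)·-0.853 - (1)·1.000) / (5) = -2.259
  γ = (6 - (-3)·-0.853 - (3)·-2.259) / (9) = 1.135
Iteration 2:
  α = (0 - (1.8)·-2.259 - (4)·1.135) / (6.8) = -0.070
  β = (-12 - (2)·-0.070 - (1)·1.135) / (5) = -2.599
  γ = (6 - (-3)·-0.070 - (3)·-2.599) / (9) = 1.510

(-0.070, -2.599, 1.510)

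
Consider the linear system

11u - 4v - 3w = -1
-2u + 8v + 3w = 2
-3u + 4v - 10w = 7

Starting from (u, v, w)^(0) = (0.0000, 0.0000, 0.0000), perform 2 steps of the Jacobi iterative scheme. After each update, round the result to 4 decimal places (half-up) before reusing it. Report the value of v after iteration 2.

0.4898

Iteration 1:
  u = (-1 - (-4)·0.0000 - (-3)·0.0000) / (11) = -0.0909
  v = (2 - (-2)·0.0000 - (3)·0.0000) / (8) = 0.2500
  w = (7 - (-3)·0.0000 - (4)·0.0000) / (-10) = -0.7000
Iteration 2:
  u = (-1 - (-4)·0.2500 - (-3)·-0.7000) / (11) = -0.1909
  v = (2 - (-2)·-0.0909 - (3)·-0.7000) / (8) = 0.4898
  w = (7 - (-3)·-0.0909 - (4)·0.2500) / (-10) = -0.5727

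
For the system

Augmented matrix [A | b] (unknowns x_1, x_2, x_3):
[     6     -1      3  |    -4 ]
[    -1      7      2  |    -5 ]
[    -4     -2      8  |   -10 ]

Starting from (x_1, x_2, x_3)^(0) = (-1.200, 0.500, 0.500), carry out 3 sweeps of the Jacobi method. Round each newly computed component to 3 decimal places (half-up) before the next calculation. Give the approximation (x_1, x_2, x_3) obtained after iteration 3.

(0.239, -0.161, -1.323)

Iteration 1:
  x_1 = (-4 - (-1)·0.500 - (3)·0.500) / (6) = -0.833
  x_2 = (-5 - (-1)·-1.200 - (2)·0.500) / (7) = -1.029
  x_3 = (-10 - (-4)·-1.200 - (-2)·0.500) / (8) = -1.725
Iteration 2:
  x_1 = (-4 - (-1)·-1.029 - (3)·-1.725) / (6) = 0.024
  x_2 = (-5 - (-1)·-0.833 - (2)·-1.725) / (7) = -0.340
  x_3 = (-10 - (-4)·-0.833 - (-2)·-1.029) / (8) = -1.924
Iteration 3:
  x_1 = (-4 - (-1)·-0.340 - (3)·-1.924) / (6) = 0.239
  x_2 = (-5 - (-1)·0.024 - (2)·-1.924) / (7) = -0.161
  x_3 = (-10 - (-4)·0.024 - (-2)·-0.340) / (8) = -1.323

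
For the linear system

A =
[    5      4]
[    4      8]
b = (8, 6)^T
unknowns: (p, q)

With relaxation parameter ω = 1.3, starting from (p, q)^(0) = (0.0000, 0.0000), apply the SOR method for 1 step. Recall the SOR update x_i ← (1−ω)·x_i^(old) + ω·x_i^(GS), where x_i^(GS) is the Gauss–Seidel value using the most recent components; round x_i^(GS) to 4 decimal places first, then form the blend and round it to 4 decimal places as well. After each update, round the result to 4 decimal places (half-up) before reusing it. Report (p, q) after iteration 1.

(2.0800, -0.3770)

Iteration 1:
  p: GS value = (8 - (4)·0.0000) / (5) = 1.6000;  p ← (1−ω)·0.0000 + ω·1.6000 = 2.0800
  q: GS value = (6 - (4)·2.0800) / (8) = -0.2900;  q ← (1−ω)·0.0000 + ω·-0.2900 = -0.3770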